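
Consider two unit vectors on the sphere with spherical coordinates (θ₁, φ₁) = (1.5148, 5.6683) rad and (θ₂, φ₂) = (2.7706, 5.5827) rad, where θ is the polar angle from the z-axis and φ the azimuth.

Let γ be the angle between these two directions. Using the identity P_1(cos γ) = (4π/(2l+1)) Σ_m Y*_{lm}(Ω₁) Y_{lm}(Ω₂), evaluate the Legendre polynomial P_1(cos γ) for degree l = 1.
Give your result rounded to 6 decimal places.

Addition theorem: P_1(cos γ) = (4π/3) Σ_m Y*_{lm}(Ω₁) Y_{lm}(Ω₂), m = −1…1:
  term(m=-1) = 0.04305 + 0.00369j   from Y*(Ω₁)=0.28177 - 0.19899j, Y(Ω₂)=0.09576 + 0.08074j
  term(m=+0) = -0.01245 + 0.00000j   from Y*(Ω₁)=0.02735 + 0.00000j, Y(Ω₂)=-0.45536 + 0.00000j
  term(m=+1) = 0.04305 - 0.00369j   from Y*(Ω₁)=-0.28177 - 0.19899j, Y(Ω₂)=-0.09576 + 0.08074j
Accumulated sum 0.07365 + 0.00000j; after 4π/(2l+1) scaling, 0.30849 + 0.00000j ⇒ P_1 = 0.308488

0.308488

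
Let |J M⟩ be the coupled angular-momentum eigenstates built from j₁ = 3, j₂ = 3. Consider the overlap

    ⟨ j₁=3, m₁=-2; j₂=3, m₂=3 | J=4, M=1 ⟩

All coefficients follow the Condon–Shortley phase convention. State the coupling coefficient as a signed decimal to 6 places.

triangle: 2!×4!×4!/11! = 1152/39916800
(j±m)!: 1!×5!×6!×0!×5!×3! = 62208000
prefactor² = (2J+1)×Δ×N² = 1244160/77
  k=2: +1/(2!×0!×3!×4!×1!×0!) = 1/288
Σ = 1/288  ⇒  CG² = 1244160/77×(1/288)² = 15/77
CG = +√(15/77) = +0.441367

+√(15/77) ≈ +0.441367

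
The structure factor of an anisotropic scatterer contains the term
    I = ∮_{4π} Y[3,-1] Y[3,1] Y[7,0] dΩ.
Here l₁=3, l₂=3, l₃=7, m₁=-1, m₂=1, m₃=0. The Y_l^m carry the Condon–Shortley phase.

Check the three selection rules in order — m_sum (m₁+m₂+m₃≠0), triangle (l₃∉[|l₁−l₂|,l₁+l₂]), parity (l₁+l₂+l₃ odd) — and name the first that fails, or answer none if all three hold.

m₁+m₂+m₃ = -1 + 1 + 0 = 0  ✓
triangle: need |l₁−l₂| ≤ l₃ ≤ l₁+l₂ = [0,6]; l₃=7 is outside  ✗
parity: l₁+l₂+l₃ = 13 is odd

triangle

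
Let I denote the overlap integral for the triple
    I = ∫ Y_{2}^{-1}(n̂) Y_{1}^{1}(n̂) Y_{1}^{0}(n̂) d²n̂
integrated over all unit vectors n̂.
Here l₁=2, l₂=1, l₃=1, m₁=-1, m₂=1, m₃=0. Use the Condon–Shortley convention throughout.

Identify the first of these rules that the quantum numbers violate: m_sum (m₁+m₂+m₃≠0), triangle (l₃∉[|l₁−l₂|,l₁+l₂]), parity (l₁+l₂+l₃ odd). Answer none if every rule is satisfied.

none

m₁+m₂+m₃ = -1 + 1 + 0 = 0  ✓
triangle: |2−1|=1 ≤ l₃=1 ≤ 2+1=3  ✓
parity: l₁+l₂+l₃ = 4 is even  ✓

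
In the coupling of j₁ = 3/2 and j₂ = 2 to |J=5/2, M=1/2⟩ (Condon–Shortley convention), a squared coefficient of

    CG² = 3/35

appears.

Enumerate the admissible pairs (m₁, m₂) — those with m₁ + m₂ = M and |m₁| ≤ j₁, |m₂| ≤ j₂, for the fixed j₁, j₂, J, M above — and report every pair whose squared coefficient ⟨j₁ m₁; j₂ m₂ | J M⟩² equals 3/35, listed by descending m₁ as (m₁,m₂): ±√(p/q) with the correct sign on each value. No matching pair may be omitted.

(1/2,0): +√(3/35)

Admissible pairs with m₁+m₂ = M = 1/2: (-3/2,2), (-1/2,1), (1/2,0), (3/2,-1)
  (m₁,m₂)=(3/2,-1): CG² = 27/70, CG = +√(27/70)
  (m₁,m₂)=(1/2,0): CG² = 3/35, CG = +√(3/35)   ← matches the target
  (m₁,m₂)=(-1/2,1): CG² = 5/14, CG = −√(5/14)
  (m₁,m₂)=(-3/2,2): CG² = 6/35, CG = −√(6/35)
Pairs with CG² = 3/35: (1/2,0): +√(3/35)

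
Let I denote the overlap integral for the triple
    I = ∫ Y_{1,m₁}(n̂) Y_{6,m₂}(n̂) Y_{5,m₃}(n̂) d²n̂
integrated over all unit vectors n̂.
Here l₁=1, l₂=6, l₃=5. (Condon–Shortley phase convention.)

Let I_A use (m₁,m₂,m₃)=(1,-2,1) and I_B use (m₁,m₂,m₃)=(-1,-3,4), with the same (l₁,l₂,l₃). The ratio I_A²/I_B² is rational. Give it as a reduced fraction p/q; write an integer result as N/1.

28/3

l's match ⇒ only the (l;m) 3-j factors differ between A and B.
A: triangle coeff Δ(1,6,5) = 1/858; Σ_t [0,0]: t=0:+1/34560 = 1/34560; (3j)²=14/429 [(1 6 5; 1 -2 1)], sign=+1
B: triangle coeff Δ(1,6,5) = 1/858; Σ_t [2,2]: t=2:+1/725760 = 1/725760; (3j)²=1/286 [(1 6 5; -1 -3 4)], sign=-1
I_A²/I_B² = (14/429)/(1/286) = 28/3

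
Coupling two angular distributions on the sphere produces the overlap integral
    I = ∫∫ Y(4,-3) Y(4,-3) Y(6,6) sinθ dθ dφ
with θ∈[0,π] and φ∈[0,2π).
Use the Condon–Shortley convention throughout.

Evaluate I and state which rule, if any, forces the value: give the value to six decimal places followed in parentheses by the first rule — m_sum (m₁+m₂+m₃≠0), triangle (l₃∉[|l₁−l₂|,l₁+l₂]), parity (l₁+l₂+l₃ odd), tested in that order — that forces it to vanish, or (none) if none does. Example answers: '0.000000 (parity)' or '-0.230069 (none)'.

0.216205 (none)

Checks pass: Σm=0; 14 even; l₃=6∈[0,8].
(2·4+1)(2·4+1)(2·6+1) = 1053
Δ: 2! 6! 6! / 15! → 1/1261260
sum: t=0:+1/4608 t=1:−1/1296 t=2:+1/4608 = -7/20736
3j²(4 4 6; 0 0 0) = Δ·Π!·Σ² = 20/1287  (sign -1)
sum: t=1:−1/518400 = -1/518400
3j²(4 4 6; -3 -3 6) = Δ·Π!·Σ² = 7/195  (sign -1)
combine: 4πI² = 1053·20/1287·7/195 = 84/143
take √, sign +1: I = 0.21620548
No selection rule forces the value: the integral is nonzero (none).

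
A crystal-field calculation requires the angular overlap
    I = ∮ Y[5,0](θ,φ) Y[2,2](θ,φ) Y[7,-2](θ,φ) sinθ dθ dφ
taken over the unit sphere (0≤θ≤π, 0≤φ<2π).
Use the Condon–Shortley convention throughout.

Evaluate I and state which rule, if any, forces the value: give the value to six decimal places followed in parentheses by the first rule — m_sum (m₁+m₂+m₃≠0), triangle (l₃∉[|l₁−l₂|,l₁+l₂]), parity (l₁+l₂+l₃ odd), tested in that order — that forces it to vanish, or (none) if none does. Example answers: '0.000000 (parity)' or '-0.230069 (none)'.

0.127204 (none)

Checks pass: Σm=0; 14 even; l₃=7∈[3,7].
(2·5+1)(2·2+1)(2·7+1) = 825
Δ: 0! 10! 4! / 15! → 1/15015
sum: t=0:+1/57600 = 1/57600
3j²(5 2 7; 0 0 0) = Δ·Π!·Σ² = 21/715  (sign -1)
sum: t=0:+1/345600 = 1/345600
3j²(5 2 7; 0 2 -2) = Δ·Π!·Σ² = 6/715  (sign -1)
combine: 4πI² = 825·21/715·6/715 = 378/1859
take √, sign +1: I = 0.12720415
No selection rule forces the value: the integral is nonzero (none).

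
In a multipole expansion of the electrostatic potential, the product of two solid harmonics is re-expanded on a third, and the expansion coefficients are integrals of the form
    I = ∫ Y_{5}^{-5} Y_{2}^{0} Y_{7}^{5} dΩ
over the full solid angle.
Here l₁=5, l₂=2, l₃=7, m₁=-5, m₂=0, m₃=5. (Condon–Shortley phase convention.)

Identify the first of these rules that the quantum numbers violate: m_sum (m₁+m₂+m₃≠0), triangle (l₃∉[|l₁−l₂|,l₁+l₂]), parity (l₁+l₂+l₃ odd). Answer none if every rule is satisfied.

none

azimuthal sum: -5 + 0 + 5 = 0  ✓
3 ≤ 7 ≤ 7 (triangle on l)  ✓
L = 5 + 2 + 7 = 14 (even)  ✓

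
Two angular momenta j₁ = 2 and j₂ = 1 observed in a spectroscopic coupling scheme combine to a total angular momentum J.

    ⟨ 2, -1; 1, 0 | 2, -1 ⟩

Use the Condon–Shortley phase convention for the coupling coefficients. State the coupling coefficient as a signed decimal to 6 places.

-0.408248  (= −√(1/6))

triangle: 1!·3!·1!/6! = 6/720
(j±m)!: 1!·3!·1!·1!·1!·3! = 36
prefactor² = (2J+1)·Δ·N² = 3/2
  k=0: +1/(0!·1!·3!·1!·0!·0!) = 1/6
  k=1: −1/(1!·0!·2!·0!·1!·1!) = -1/2
Σ = -1/3  ⇒  CG² = 3/2·(-1/3)² = 1/6
CG = −√(1/6) = -0.408248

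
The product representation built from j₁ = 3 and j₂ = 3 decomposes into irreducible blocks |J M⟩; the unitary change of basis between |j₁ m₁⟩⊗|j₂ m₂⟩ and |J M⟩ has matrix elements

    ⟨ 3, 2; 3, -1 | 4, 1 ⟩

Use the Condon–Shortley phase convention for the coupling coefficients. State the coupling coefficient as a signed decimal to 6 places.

+0.455842  (= +√(16/77))

triangle: 2!×4!×4!/11! = 1152/39916800
(j±m)!: 5!×1!×2!×4!×5!×3! = 4147200
prefactor² = (2J+1)×Δ×N² = 82944/77
  k=0: +1/(0!×2!×1!×2!×3!×2!) = 1/48
  k=1: −1/(1!×1!×0!×1!×4!×3!) = -1/144
Σ = 1/72  ⇒  CG² = 82944/77×(1/72)² = 16/77
CG = +√(16/77) = +0.455842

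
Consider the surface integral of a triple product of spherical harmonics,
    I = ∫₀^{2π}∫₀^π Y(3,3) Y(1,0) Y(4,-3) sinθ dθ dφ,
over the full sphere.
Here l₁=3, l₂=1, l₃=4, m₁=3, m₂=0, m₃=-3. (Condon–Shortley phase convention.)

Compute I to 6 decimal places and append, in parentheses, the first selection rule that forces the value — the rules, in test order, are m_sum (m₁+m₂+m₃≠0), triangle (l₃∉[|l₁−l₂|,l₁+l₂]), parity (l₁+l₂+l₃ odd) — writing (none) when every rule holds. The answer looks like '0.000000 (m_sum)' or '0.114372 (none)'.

-0.162868 (none)

Rules hold: Σm=0, L=8 even, 2≤4≤4.
N = 7·3·9 = 189
Δ = 0!·6!·2!/9! = 1/252
Racah Σ t=0..0: t=0:+1/36 = 1/36
⇒ 3j(3 1 4; 0 0 0)² = 4/63, sgn +1
Racah Σ t=0..0: t=0:+1/720 = 1/720
⇒ 3j(3 1 4; 3 0 -3)² = 1/36, sgn -1
4πI² = N·(3j₀)²·(3jₘ)² = 1/3
I = -1·√(0.333333/4π) = -0.16286750
No selection rule forces the value: the integral is nonzero (none).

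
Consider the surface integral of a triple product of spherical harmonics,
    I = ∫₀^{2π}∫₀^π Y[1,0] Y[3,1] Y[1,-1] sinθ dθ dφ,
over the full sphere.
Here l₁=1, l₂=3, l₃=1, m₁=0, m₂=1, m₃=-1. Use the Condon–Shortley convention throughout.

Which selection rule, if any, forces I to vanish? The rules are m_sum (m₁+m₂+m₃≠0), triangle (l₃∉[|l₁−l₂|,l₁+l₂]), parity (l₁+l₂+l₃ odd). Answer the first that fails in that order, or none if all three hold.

m₁+m₂+m₃ = 0 + 1 − 1 = 0  ✓
triangle: need |l₁−l₂| ≤ l₃ ≤ l₁+l₂ = [2,4]; l₃=1 is outside  ✗
parity: l₁+l₂+l₃ = 5 is odd

triangle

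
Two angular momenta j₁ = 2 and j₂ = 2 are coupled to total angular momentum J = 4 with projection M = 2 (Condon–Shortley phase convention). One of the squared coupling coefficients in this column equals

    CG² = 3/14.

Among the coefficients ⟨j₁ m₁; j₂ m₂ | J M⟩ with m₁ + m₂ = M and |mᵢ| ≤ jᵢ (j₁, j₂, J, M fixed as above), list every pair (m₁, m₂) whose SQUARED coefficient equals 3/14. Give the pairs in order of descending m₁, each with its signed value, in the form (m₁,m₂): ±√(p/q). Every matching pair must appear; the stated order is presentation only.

(2,0): +√(3/14); (0,2): +√(3/14)

Admissible pairs with m₁+m₂ = M = 2: (0,2), (1,1), (2,0)
  (m₁,m₂)=(2,0): CG² = 3/14, CG = +√(3/14)   ← matches the target
  (m₁,m₂)=(1,1): CG² = 4/7, CG = +√(4/7)
  (m₁,m₂)=(0,2): CG² = 3/14, CG = +√(3/14)   ← matches the target
Pairs with CG² = 3/14: (2,0): +√(3/14); (0,2): +√(3/14)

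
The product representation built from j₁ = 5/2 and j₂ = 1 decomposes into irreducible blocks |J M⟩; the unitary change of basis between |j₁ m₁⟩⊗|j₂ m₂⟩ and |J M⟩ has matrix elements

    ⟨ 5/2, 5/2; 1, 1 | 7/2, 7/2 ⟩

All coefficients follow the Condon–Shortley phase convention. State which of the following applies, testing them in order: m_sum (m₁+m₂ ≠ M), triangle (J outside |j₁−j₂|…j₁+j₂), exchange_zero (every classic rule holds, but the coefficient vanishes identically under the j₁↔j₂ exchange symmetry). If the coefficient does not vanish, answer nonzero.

m-sum: m₁+m₂ = 5/2+1 = 7/2, M = 7/2  ✓
triangle: |j₁−j₂| = 3/2 ≤ J = 7/2 ≤ j₁+j₂ = 7/2  ✓
exchange: j₁≠j₂ or m₁≠m₂ — the exchange symmetry imposes no constraint here
value check: CG = +1 = +1.000000 ≠ 0

nonzero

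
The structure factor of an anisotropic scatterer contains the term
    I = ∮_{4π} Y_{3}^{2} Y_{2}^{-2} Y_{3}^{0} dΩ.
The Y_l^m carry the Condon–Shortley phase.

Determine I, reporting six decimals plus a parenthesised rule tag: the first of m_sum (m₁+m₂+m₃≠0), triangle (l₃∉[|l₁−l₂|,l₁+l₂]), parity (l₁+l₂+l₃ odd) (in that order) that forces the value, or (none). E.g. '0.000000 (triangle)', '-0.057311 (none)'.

Checks pass: Σm=0; 8 even; l₃=3∈[1,5].
(2·3+1)(2·2+1)(2·3+1) = 245
Δ: 2! 4! 2! / 9! → 1/3780
sum: t=0:+1/24 t=1:−1/4 t=2:+1/24 = -1/6
3j²(3 2 3; 0 0 0) = Δ·Π!·Σ² = 4/105  (sign +1)
sum: t=0:+1/24 = 1/24
3j²(3 2 3; 2 -2 0) = Δ·Π!·Σ² = 1/21  (sign -1)
combine: 4πI² = 245·4/105·1/21 = 4/9
take √, sign -1: I = -0.18806319
No selection rule forces the value: the integral is nonzero (none).

-0.188063 (none)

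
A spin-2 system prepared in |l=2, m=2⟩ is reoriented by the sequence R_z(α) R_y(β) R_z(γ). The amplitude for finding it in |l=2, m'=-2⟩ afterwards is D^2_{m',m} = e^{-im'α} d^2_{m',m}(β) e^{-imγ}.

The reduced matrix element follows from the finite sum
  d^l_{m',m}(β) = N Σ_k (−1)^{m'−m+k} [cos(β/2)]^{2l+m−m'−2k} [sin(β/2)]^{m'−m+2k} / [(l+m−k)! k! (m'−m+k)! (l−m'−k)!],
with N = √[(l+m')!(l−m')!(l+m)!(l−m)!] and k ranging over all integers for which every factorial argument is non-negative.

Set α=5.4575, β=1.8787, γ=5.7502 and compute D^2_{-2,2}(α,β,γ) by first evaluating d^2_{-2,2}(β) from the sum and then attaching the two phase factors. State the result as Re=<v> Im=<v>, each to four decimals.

D^2_{-2,2}(5.4575,1.8787,5.7502) = e^{-i·-2·5.4575}·d^2_{-2,2}(1.8787)·e^{-i·2·5.7502}. Compute d first:
c=cos(1.878700/2)=0.590313, s=sin(1.878700/2)=0.807175; N=√[1·24·24·1]=24.000000
The bounds max(0,m−m')=4 and min(l+m,l−m')=4 give 1 term
  k=4: (−1)^0·24.0000/(24)·0.5903^0·0.8072^4 = +0.424492
d^2_{-2,2}(1.8787) = +0.424492
Phases: e^{-i·(-2)·5.4575}=-0.080487-0.996756i, e^{-i·(2)·5.7502}=+0.483655+0.875259i ⇒ D=+0.353811-0.234546i

Re=0.3538 Im=-0.2345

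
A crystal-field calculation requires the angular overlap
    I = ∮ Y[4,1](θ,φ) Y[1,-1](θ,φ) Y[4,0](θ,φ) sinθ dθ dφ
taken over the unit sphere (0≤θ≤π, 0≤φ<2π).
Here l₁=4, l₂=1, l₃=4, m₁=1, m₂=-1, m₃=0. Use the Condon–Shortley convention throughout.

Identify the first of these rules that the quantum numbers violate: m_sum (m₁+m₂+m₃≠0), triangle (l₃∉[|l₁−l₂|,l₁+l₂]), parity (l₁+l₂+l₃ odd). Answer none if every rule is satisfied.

parity

azimuthal sum: 1 − 1 + 0 = 0  ✓
3 ≤ 4 ≤ 5 (triangle on l)  ✓
L = 4 + 1 + 4 = 9 (odd)  ✗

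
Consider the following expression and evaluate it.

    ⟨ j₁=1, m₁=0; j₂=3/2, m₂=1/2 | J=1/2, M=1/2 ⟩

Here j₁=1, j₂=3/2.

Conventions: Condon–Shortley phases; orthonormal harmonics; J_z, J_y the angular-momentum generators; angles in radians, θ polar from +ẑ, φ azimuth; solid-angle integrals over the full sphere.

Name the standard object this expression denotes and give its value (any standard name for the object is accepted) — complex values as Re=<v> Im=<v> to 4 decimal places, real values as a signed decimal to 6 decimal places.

Clebsch–Gordan coefficient, −√(1/3) ≈ -0.577350

This is a Clebsch–Gordan (vector-coupling) coefficient.
√[2·2!0!1!/4! · 1!1!2!1!1!0!] = √(1/3)
  +(−1)^1/∏(1,1,0,1,0,0)! = -1  (running -1)
⟨..|..⟩ = √(1/3)·(-1) = -0.577350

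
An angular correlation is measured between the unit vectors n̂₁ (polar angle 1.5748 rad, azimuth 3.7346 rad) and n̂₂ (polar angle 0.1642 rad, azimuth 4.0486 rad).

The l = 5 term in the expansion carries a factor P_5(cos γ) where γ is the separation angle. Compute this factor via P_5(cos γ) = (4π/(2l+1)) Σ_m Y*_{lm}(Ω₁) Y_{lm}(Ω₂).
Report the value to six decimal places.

Term-by-term m-sum for l=5 (normalisation 4π/11 = 1.142397):
  term(m=-5) = (0.000000, -0.000025)   from Y*(Ω₁)=(0.456899, -0.081517), Y(Ω₂)=(0.000010, -0.000053)
  term(m=-4) = (-0.000002, 0.000006)   from Y*(Ω₁)=(0.004220, -0.004089), Y(Ω₂)=(-0.000914, 0.000483)
  term(m=-3) = (-0.002385, 0.003280)   from Y*(Ω₁)=(-0.071503, 0.338414), Y(Ω₂)=(0.010703, 0.004787)
  term(m=-2) = (0.000471, -0.000342)   from Y*(Ω₁)=(0.002547, 0.006289), Y(Ω₂)=(-0.020656, -0.083245)
  term(m=-1) = (0.115866, -0.037627)   from Y*(Ω₁)=(-0.265536, -0.178950), Y(Ω₂)=(-0.234397, 0.299666)
  term(m=+0) = (-0.005306, -0.000000)   from Y*(Ω₁)=(-0.007023, -0.000000), Y(Ω₂)=(0.755565, 0.000000)
  term(m=+1) = (0.115866, 0.037627)   from Y*(Ω₁)=(0.265536, -0.178950), Y(Ω₂)=(0.234397, 0.299666)
  term(m=+2) = (0.000471, 0.000342)   from Y*(Ω₁)=(0.002547, -0.006289), Y(Ω₂)=(-0.020656, 0.083245)
  term(m=+3) = (-0.002385, -0.003280)   from Y*(Ω₁)=(0.071503, 0.338414), Y(Ω₂)=(-0.010703, 0.004787)
  term(m=+4) = (-0.000002, -0.000006)   from Y*(Ω₁)=(0.004220, 0.004089), Y(Ω₂)=(-0.000914, -0.000483)
  term(m=+5) = (0.000000, 0.000025)   from Y*(Ω₁)=(-0.456899, -0.081517), Y(Ω₂)=(-0.000010, -0.000053)
Total Σ_m = (0.222594, -0.000000). Multiply by 1.142397: (0.254290, -0.000000). P_5(cos γ) = 0.254290

0.254290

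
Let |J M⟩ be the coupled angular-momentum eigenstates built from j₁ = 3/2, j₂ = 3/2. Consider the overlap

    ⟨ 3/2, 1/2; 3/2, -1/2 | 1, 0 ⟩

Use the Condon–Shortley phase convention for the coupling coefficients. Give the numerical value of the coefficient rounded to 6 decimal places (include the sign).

-0.223607

triangle: 2!×1!×1!/5! = 2/120
(j±m)!: 2!×1!×1!×2!×1!×1! = 4
prefactor² = (2J+1)×Δ×N² = 1/5
  k=0: +1/(0!×2!×1!×1!×0!×0!) = 1/2
  k=1: −1/(1!×1!×0!×0!×1!×1!) = -1
Σ = -1/2  ⇒  CG² = 1/5×(-1/2)² = 1/20
CG = −√(1/20) = -0.223607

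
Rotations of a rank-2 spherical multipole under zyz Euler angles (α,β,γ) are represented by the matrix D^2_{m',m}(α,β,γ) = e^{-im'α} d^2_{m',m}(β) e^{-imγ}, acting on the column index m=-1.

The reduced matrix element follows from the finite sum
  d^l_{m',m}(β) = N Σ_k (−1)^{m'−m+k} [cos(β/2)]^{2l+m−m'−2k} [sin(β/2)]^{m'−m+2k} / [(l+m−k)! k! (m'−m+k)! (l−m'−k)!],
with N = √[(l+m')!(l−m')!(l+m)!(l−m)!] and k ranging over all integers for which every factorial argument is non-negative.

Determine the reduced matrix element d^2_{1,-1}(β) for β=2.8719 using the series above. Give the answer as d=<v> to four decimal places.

d=-0.9109

d^2_{1,-1}(β=2.8719) via the finite sum:
c=cos(2.871900/2)=0.134438, s=sin(2.871900/2)=0.990922; N=√[6·1·1·6]=6.000000
k∈{0,1} keeps every argument non-negative
  k=0: (−1)^2·6.0000/(2)·0.1344^2·0.9909^2 = +0.053241
  k=1: (−1)^3·6.0000/(6)·0.1344^0·0.9909^4 = -0.964179
d^2_{1,-1}(2.8719) = +0.053241 -0.964179 = -0.910939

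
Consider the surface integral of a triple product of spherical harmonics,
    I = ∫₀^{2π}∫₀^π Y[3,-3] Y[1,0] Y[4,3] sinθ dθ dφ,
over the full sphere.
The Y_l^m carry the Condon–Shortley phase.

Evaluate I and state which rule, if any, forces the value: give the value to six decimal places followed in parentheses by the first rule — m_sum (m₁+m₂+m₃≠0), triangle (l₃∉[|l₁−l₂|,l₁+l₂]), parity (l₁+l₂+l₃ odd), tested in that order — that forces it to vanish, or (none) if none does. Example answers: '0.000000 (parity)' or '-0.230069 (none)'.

m-sum 0 ✓  L=8 even ✓  2≤4≤4 ✓
Π(2lᵢ+1) = 7×3×9 = 189
triangle coeff Δ(3,1,4) = 1/252
Σ_t [0,0]: t=0:+1/36 = 1/36
(3j)²=4/63 [(3 1 4; 0 0 0)], sign=+1
Σ_t [0,0]: t=0:+1/720 = 1/720
(3j)²=1/36 [(3 1 4; -3 0 3)], sign=-1
⇒ 4πI² = 1/3
I = (-1)√(1/3/(4π)) = -0.16286750
No selection rule forces the value: the integral is nonzero (none).

-0.162868 (none)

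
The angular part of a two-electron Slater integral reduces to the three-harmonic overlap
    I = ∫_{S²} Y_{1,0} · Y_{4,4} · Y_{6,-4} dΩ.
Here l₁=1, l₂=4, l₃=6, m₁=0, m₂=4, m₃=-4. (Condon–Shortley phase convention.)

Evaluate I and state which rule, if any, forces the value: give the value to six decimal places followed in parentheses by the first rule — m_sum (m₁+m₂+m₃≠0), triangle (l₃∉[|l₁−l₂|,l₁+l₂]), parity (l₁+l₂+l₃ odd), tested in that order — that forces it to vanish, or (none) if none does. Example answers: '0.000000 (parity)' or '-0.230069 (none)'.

0.000000 (triangle)

triangle: need 3≤l₃≤5, have 6; I=0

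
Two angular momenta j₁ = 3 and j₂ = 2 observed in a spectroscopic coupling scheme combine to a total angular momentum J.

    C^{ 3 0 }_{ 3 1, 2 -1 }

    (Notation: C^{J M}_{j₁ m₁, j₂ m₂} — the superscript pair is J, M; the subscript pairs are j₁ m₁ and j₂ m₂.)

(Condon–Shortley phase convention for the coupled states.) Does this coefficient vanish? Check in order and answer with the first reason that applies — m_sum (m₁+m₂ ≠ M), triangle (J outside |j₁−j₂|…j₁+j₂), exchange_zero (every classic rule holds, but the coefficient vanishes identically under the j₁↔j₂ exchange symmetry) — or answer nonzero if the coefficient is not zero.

nonzero

m-sum: m₁+m₂ = 1+(-1) = 0, M = 0  ✓
triangle: |j₁−j₂| = 1 ≤ J = 3 ≤ j₁+j₂ = 5  ✓
exchange: j₁≠j₂ or m₁≠m₂ — the exchange symmetry imposes no constraint here
value check: CG = +√(1/30) = +0.182574 ≠ 0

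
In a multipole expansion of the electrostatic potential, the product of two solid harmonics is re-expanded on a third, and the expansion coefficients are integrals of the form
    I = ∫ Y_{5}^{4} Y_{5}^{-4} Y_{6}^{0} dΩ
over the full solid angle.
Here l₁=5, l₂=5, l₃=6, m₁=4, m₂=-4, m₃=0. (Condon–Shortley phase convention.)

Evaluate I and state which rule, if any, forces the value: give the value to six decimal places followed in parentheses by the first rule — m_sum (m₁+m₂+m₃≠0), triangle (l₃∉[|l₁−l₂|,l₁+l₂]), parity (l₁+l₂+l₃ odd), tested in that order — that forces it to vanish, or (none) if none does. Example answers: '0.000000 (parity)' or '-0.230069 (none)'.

0.147273 (none)

m-sum 0 ✓  L=16 even ✓  0≤6≤10 ✓
Π(2lᵢ+1) = 11×11×13 = 1573
triangle coeff Δ(5,5,6) = 1/28588560
Σ_t [0,4]: t=0:+1/345600 t=1:−1/13824 t=2:+1/5184 t=3:−1/13824 t=4:+1/345600 = 7/129600
(3j)²=80/7293 [(5 5 6; 0 0 0)], sign=+1
Σ_t [0,1]: t=0:+1/345600 t=1:−1/3110400 = 1/388800
(3j)²=192/12155 [(5 5 6; 4 -4 0)], sign=+1
⇒ 4πI² = 1024/3757
I = (+1)√(1024/3757/(4π)) = 0.14727345
No selection rule forces the value: the integral is nonzero (none).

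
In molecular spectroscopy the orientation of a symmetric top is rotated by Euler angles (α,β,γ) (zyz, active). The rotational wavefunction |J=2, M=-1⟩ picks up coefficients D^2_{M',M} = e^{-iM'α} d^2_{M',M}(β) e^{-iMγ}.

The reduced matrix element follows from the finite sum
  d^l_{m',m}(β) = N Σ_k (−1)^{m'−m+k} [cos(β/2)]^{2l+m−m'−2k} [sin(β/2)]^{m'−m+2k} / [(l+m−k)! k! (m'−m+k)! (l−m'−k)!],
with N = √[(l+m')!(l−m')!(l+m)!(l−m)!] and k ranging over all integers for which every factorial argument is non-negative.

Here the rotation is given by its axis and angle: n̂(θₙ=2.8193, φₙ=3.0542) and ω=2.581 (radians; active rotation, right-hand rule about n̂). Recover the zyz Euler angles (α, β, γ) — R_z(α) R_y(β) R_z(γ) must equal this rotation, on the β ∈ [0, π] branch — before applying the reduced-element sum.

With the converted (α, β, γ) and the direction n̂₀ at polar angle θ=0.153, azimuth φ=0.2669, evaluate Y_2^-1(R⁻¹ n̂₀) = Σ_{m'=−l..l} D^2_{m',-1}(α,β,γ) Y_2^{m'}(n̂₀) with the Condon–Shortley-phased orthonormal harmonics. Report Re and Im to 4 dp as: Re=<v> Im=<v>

Re=0.2853 Im=0.1214

Axis–angle → zyz. n̂ = (sinθₙcosφₙ, sinθₙsinφₙ, cosθₙ) = (-0.315533, +0.027646, -0.948512), ω = 2.5810.
R = I cosω + sinω [n̂]ₓ + (1−cosω) n̂n̂ᵀ gives
  R = [-0.663057, +0.488201, +0.567464; -0.520424, -0.845529, +0.119334; +0.538066, -0.216196, +0.814705]
β = atan2(√(R₁₃²+R₂₃²), R₃₃) = 0.618576; α = atan2(R₂₃, R₁₃) mod 2π = 0.207274; γ = atan2(R₃₂, −R₃₁) mod 2π = 3.523652
Need the full column D^2_{m',-1} for m'=−2..2 at α=0.2073, β=0.6186, γ=3.5237.
cos(β/2)=0.952550, sin(β/2)=0.304381
d^2_{-2,-1}: single k=1 term ⇒ +0.526152;  D = -0.367852-0.376192i
d^2_{-1,-1}: k∈[0..1] ⇒ +0.823288 -0.252192 = +0.571096;  D = -0.474759-0.317419i
d^2_{0,-1}: k∈[0..1] ⇒ -0.644402 +0.065798 = -0.578603;  D = +0.536885+0.215722i
d^2_{1,-1}: k∈[0..1] ⇒ +0.252192 -0.008584 = +0.243608;  D = -0.239897-0.042363i
d^2_{2,-1}: single k=0 term ⇒ -0.053724;  D = +0.053696-0.001745i
Y_2^{m'}(θ=0.153,φ=0.2669) and Σ D·Y over m':
  (-0.3679-0.3762i)·(+0.0077-0.0046i)  (-0.4748-0.3174i)·(+0.1122-0.0307i)  (+0.5369+0.2157i)·(+0.6088+0.0000i)  (-0.2399-0.0424i)·(-0.1122-0.0307i)  (+0.0537-0.0017i)·(+0.0077+0.0046i)
Y_2^-1(R⁻¹ n̂) = +0.285320+0.121398i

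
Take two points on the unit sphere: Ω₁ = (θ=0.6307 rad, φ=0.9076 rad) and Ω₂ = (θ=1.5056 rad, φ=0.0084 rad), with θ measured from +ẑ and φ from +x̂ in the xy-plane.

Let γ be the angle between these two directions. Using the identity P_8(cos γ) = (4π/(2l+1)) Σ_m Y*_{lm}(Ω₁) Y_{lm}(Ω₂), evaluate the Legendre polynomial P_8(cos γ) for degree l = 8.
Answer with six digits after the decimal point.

-0.246370

Addition theorem: P_8(cos γ) = (4π/17) Σ_m Y*_{lm}(Ω₁) Y_{lm}(Ω₂), m = −8…8:
  term(m=-8) = (0.002343, 0.003017)   from Y*(Ω₁)=(0.004214, 0.006251), Y(Ω₂)=(0.505590, -0.034027)
  term(m=-7) = (0.005465, 0.000061)   from Y*(Ω₁)=(0.041194, 0.002889), Y(Ω₂)=(0.132108, -0.007777)
  term(m=-6) = (-0.030531, 0.037539)   from Y*(Ω₁)=(0.093061, -0.103319), Y(Ω₂)=(-0.347540, 0.017531)
  term(m=-5) = (0.010499, 0.047759)   from Y*(Ω₁)=(-0.055125, -0.312891), Y(Ω₂)=(-0.153777, 0.006462)
  term(m=-4) = (-0.128395, -0.062849)   from Y*(Ω₁)=(-0.422393, -0.224653), Y(Ω₂)=(0.298633, -0.010038)
  term(m=-3) = (-0.056218, 0.026741)   from Y*(Ω₁)=(-0.347997, 0.154902), Y(Ω₂)=(0.163381, -0.004118)
  term(m=-2) = (-0.004430, 0.019128)   from Y*(Ω₁)=(0.017151, -0.068771), Y(Ω₂)=(-0.276977, 0.004654)
  term(m=-1) = (0.043345, 0.054532)   from Y*(Ω₁)=(-0.256277, -0.328039), Y(Ω₂)=(-0.167336, 0.001406)
  term(m=+0) = (-0.017448, -0.000000)   from Y*(Ω₁)=(-0.064488, -0.000000), Y(Ω₂)=(0.270566, 0.000000)
  term(m=+1) = (0.043345, -0.054532)   from Y*(Ω₁)=(0.256277, -0.328039), Y(Ω₂)=(0.167336, 0.001406)
  term(m=+2) = (-0.004430, -0.019128)   from Y*(Ω₁)=(0.017151, 0.068771), Y(Ω₂)=(-0.276977, -0.004654)
  term(m=+3) = (-0.056218, -0.026741)   from Y*(Ω₁)=(0.347997, 0.154902), Y(Ω₂)=(-0.163381, -0.004118)
  term(m=+4) = (-0.128395, 0.062849)   from Y*(Ω₁)=(-0.422393, 0.224653), Y(Ω₂)=(0.298633, 0.010038)
  term(m=+5) = (0.010499, -0.047759)   from Y*(Ω₁)=(0.055125, -0.312891), Y(Ω₂)=(0.153777, 0.006462)
  term(m=+6) = (-0.030531, -0.037539)   from Y*(Ω₁)=(0.093061, 0.103319), Y(Ω₂)=(-0.347540, -0.017531)
  term(m=+7) = (0.005465, -0.000061)   from Y*(Ω₁)=(-0.041194, 0.002889), Y(Ω₂)=(-0.132108, -0.007777)
  term(m=+8) = (0.002343, -0.003017)   from Y*(Ω₁)=(0.004214, -0.006251), Y(Ω₂)=(0.505590, 0.034027)
Accumulated sum (-0.333294, -0.000000); after 4π/(2l+1) scaling, (-0.246370, -0.000000) ⇒ P_8 = -0.246370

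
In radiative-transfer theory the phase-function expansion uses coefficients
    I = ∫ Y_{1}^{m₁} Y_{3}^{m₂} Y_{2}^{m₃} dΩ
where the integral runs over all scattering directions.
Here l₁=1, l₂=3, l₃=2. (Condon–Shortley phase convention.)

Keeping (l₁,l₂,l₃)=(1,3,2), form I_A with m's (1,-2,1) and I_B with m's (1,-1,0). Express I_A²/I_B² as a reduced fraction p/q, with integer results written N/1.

5/3

l's match ⇒ only the (l;m) 3-j factors differ between A and B.
A: triangle coeff Δ(1,3,2) = 1/105; Σ_t [0,0]: t=0:+1/12 = 1/12; (3j)²=2/21 [(1 3 2; 1 -2 1)], sign=-1
B: triangle coeff Δ(1,3,2) = 1/105; Σ_t [0,0]: t=0:+1/8 = 1/8; (3j)²=2/35 [(1 3 2; 1 -1 0)], sign=+1
I_A²/I_B² = (2/21)/(2/35) = 5/3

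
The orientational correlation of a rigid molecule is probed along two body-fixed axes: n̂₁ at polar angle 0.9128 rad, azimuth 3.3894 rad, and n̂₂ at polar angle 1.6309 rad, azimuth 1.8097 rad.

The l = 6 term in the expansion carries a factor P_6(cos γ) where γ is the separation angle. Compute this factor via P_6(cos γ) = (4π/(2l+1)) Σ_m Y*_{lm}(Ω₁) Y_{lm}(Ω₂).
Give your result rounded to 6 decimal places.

-0.300002

Expand P_6 via completeness: Σ_{m} conj(Y_{6,m}) at Ω₁ times Y_{6,m} at Ω₂ —
  [-6]  conj(Y_{6,-6})(Ω₁) = 0.00994 + 0.11811j ; Y_{6,-6}(Ω₂) = -0.06544 + 0.47337j ; Δ = -0.05656 - 0.00302j
  [-5]  conj(Y_{6,-5})(Ω₁) = -0.10336 - 0.30003j ; Y_{6,-5}(Ω₂) = 0.09265 + 0.03660j ; Δ = 0.00141 - 0.03158j
  [-4]  conj(Y_{6,-4})(Ω₁) = 0.23844 + 0.36428j ; Y_{6,-4}(Ω₂) = -0.19630 + 0.27779j ; Δ = -0.14800 - 0.00527j
  [-3]  conj(Y_{6,-3})(Ω₁) = -0.16177 - 0.14873j ; Y_{6,-3}(Ω₂) = 0.07568 + 0.08686j ; Δ = 0.00068 - 0.02531j
  [-2]  conj(Y_{6,-2})(Ω₁) = -0.20022 - 0.10824j ; Y_{6,-2}(Ω₂) = -0.26958 + 0.13960j ; Δ = 0.06909 + 0.00123j
  [-1]  conj(Y_{6,-1})(Ω₁) = 0.30996 + 0.07842j ; Y_{6,-1}(Ω₂) = 0.02860 + 0.11741j ; Δ = -0.00034 + 0.03864j
  [+0]  conj(Y_{6,0})(Ω₁) = 0.14586 + 0.00000j ; Y_{6,0}(Ω₂) = -0.29402 + 0.00000j ; Δ = -0.04288 + 0.00000j
  [+1]  conj(Y_{6,1})(Ω₁) = -0.30996 + 0.07842j ; Y_{6,1}(Ω₂) = -0.02860 + 0.11741j ; Δ = -0.00034 - 0.03864j
  [+2]  conj(Y_{6,2})(Ω₁) = -0.20022 + 0.10824j ; Y_{6,2}(Ω₂) = -0.26958 - 0.13960j ; Δ = 0.06909 - 0.00123j
  [+3]  conj(Y_{6,3})(Ω₁) = 0.16177 - 0.14873j ; Y_{6,3}(Ω₂) = -0.07568 + 0.08686j ; Δ = 0.00068 + 0.02531j
  [+4]  conj(Y_{6,4})(Ω₁) = 0.23844 - 0.36428j ; Y_{6,4}(Ω₂) = -0.19630 - 0.27779j ; Δ = -0.14800 + 0.00527j
  [+5]  conj(Y_{6,5})(Ω₁) = 0.10336 - 0.30003j ; Y_{6,5}(Ω₂) = -0.09265 + 0.03660j ; Δ = 0.00141 + 0.03158j
  [+6]  conj(Y_{6,6})(Ω₁) = 0.00994 - 0.11811j ; Y_{6,6}(Ω₂) = -0.06544 - 0.47337j ; Δ = -0.05656 + 0.00302j
Accumulated sum -0.31035 - 0.00000j; after 4π/(2l+1) scaling, -0.30000 - 0.00000j ⇒ P_6 = -0.300002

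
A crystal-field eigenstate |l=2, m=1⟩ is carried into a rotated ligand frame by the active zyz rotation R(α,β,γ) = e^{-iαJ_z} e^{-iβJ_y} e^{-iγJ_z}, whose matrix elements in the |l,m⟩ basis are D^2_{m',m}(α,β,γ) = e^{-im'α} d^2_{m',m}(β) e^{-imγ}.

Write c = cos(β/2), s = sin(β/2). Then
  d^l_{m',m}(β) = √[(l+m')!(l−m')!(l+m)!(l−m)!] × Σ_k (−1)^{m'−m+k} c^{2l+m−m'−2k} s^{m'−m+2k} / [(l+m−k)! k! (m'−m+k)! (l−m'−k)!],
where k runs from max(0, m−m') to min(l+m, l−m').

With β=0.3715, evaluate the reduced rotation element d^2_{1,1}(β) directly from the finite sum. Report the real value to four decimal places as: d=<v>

d^2_{1,1}(β=0.3715) via the finite sum:
Half-angle: c=0.982798, s=0.184684. N=√(6·1·6·1)=6.000000
Admissible k: 0..1 (factorial args all ≥0)
  k=0: (−1)^0·6.0000/(6)·0.9828^4·0.1847^0 = +0.932947
  k=1: (−1)^1·6.0000/(2)·0.9828^2·0.1847^2 = -0.098834
d^2_{1,1}(0.3715) = +0.932947 -0.098834 = +0.834113

d=0.8341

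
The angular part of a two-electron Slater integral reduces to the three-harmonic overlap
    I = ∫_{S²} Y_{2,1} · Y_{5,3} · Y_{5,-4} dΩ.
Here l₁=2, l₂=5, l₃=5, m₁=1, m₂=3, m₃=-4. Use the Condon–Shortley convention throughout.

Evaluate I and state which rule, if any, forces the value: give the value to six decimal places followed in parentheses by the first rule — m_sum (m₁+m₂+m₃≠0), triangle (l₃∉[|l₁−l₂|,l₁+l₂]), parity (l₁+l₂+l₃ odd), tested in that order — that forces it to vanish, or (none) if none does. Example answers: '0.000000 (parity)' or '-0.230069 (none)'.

0.196098 (none)

Rules hold: Σm=0, L=12 even, 3≤5≤7.
N = 5·11·11 = 605
Δ = 2!·2!·8!/13! = 1/38610
Racah Σ t=0..2: t=0:+1/2880 t=1:−1/576 t=2:+1/2880 = -1/960
⇒ 3j(2 5 5; 0 0 0)² = 10/429, sgn +1
Racah Σ t=0..1: t=0:+1/80640 t=1:−1/10080 = -1/11520
⇒ 3j(2 5 5; 1 3 -4)² = 49/1430, sgn +1
4πI² = N·(3j₀)²·(3jₘ)² = 245/507
I = +1·√(0.483235/4π) = 0.19609844
No selection rule forces the value: the integral is nonzero (none).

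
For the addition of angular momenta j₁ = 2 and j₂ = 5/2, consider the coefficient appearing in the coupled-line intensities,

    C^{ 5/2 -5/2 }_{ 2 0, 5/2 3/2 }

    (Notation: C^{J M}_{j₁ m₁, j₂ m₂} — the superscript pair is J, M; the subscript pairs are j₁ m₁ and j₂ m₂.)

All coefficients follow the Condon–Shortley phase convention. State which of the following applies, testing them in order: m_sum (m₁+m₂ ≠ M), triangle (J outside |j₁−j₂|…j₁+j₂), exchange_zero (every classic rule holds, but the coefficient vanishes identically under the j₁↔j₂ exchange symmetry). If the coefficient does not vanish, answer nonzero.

m_sum

m-sum: m₁+m₂ = 0+3/2 = 3/2, M = -5/2  ✗ ⇒ coefficient is 0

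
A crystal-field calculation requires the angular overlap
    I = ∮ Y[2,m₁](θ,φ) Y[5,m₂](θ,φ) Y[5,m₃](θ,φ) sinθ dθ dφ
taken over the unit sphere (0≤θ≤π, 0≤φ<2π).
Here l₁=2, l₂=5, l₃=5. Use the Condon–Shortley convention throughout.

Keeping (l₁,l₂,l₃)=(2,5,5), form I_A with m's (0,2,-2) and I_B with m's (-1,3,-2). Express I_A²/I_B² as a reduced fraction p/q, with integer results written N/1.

9/25

Same 2,5,5: normalisation and zero-m 3j drop out of the ratio.
A: Δ: 2! 2! 8! / 13! → 1/38610; sum: t=0:+1/20160 t=1:−1/1440 t=2:+1/2880 = -1/3360; 3j²(2 5 5; 0 2 -2) = Δ·Π!·Σ² = 6/715  (sign +1)
B: Δ: 2! 2! 8! / 13! → 1/38610; sum: t=1:−1/10080 t=2:+1/2880 = 1/4032; 3j²(2 5 5; -1 3 -2) = Δ·Π!·Σ² = 10/429  (sign -1)
I_A²/I_B² = (6/715)/(10/429) = 9/25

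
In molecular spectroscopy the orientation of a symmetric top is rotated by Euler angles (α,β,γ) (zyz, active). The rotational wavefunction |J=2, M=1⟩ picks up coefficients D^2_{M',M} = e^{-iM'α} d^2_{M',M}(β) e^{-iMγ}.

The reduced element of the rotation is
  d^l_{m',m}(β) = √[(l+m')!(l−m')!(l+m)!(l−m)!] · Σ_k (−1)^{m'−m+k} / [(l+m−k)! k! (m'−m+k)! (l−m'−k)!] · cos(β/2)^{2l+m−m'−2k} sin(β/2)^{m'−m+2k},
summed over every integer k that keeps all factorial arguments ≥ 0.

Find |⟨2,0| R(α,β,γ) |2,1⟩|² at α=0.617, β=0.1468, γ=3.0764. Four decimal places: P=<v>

P=0.0314

D^2_{0,1}(0.6170,0.1468,3.0764) = e^{-i·0·0.6170}·d^2_{0,1}(0.1468)·e^{-i·1·3.0764}. Compute d first:
c=cos(0.146800/2)=0.997307, s=sin(0.146800/2)=0.073334; N=√[2·2·6·1]=4.898979
k: max(0,(1)−(0))=1 … min(2+(1),2−(0))=2
  k=1: (−1)^0·4.8990/(2)·0.9973^3·0.0733^1 = +0.178184
  k=2: (−1)^1·4.8990/(2)·0.9973^1·0.0733^3 = -0.000963
d^2_{0,1}(0.1468) = +0.178184 -0.000963 = +0.177221
|D^2_{0,1}|² = |d^2_{0,1}(β)|² = (+0.177221)² = 0.031407 (the z-rotation phases have unit modulus)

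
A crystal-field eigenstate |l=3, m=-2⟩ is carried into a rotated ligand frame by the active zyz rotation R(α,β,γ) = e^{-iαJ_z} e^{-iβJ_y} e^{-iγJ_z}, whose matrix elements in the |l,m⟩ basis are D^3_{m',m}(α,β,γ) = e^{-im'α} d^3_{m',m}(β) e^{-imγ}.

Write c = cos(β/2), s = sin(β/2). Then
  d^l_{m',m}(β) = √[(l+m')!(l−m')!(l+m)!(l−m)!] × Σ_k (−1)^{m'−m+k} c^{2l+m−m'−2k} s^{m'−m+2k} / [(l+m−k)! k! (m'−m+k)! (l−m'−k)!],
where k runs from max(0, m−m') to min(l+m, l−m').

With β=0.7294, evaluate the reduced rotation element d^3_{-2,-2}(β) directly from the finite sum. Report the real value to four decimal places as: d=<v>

d^3_{-2,-2}(β=0.7294) via the finite sum:
With c≡cos(β/2)=0.934231 and s≡sin(β/2)=0.356669, N=[1·120·1·120]^{1/2}=120.000000
Admissible k: 0..1 (factorial args all ≥0)
  k=0: (−1)^0·120.0000/(120)·0.9342^6·0.3567^0 = +0.664852
  k=1: (−1)^1·120.0000/(24)·0.9342^4·0.3567^2 = -0.484527
d^3_{-2,-2}(0.7294) = +0.664852 -0.484527 = +0.180326

d=0.1803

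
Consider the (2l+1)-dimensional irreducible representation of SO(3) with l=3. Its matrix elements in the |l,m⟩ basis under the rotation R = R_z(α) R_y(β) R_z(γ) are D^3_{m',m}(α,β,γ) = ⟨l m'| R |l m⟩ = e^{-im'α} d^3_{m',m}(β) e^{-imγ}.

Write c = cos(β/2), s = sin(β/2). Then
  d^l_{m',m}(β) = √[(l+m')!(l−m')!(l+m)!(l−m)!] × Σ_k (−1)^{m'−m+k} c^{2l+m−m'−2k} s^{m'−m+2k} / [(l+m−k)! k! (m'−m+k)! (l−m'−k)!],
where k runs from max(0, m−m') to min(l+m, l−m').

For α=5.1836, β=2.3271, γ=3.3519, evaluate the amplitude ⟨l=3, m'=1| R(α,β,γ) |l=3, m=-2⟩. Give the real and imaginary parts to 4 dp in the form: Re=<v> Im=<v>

Re=0.0260 Im=0.5126

Split into d^3_{1,-2}(β=2.3271) × two z-phases.
With c≡cos(β/2)=0.396082 and s≡sin(β/2)=0.918215, N=[24·2·1·120]^{1/2}=75.894664
k: max(0,(-2)−(1))=0 … min(3+(-2),3−(1))=1
  k=0: (−1)^3·75.8947/(12)·0.3961^3·0.9182^3 = -0.304242
  k=1: (−1)^4·75.8947/(24)·0.3961^1·0.9182^5 = +0.817537
d^3_{1,-2}(2.3271) = -0.304242 +0.817537 = +0.513295
Attach z-rotation phases: D = e^{-i(1)(5.1836)}·(+0.513295)·e^{-i(-2)(3.3519)} = +0.025960+0.512638i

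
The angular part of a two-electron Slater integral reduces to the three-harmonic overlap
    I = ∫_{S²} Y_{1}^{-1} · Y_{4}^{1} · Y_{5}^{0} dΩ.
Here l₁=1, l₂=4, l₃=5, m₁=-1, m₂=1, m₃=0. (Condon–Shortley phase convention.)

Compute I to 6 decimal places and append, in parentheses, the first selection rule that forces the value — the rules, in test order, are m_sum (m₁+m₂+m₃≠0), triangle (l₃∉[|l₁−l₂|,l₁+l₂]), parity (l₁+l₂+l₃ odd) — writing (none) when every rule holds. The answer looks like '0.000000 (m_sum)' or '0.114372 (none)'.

m-sum 0 ✓  L=10 even ✓  3≤5≤5 ✓
Π(2lᵢ+1) = 3×9×11 = 297
triangle coeff Δ(1,4,5) = 1/495
Σ_t [0,0]: t=0:+1/576 = 1/576
(3j)²=5/99 [(1 4 5; 0 0 0)], sign=-1
Σ_t [0,0]: t=0:+1/1440 = 1/1440
(3j)²=2/99 [(1 4 5; -1 1 0)], sign=-1
⇒ 4πI² = 10/33
I = (+1)√(10/33/(4π)) = 0.15528807
No selection rule forces the value: the integral is nonzero (none).

0.155288 (none)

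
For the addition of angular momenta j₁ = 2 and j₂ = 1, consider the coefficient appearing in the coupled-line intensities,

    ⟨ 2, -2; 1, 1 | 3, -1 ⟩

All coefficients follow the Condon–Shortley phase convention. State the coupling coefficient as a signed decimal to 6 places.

triangle: 0!·4!·2!/7! = 48/5040
(j±m)!: 0!·4!·2!·0!·2!·4! = 2304
prefactor² = (2J+1)·Δ·N² = 768/5
  k=0: +1/(0!·0!·4!·2!·0!·0!) = 1/48
Σ = 1/48  ⇒  CG² = 768/5·(1/48)² = 1/15
CG = +√(1/15) = +0.258199

+0.258199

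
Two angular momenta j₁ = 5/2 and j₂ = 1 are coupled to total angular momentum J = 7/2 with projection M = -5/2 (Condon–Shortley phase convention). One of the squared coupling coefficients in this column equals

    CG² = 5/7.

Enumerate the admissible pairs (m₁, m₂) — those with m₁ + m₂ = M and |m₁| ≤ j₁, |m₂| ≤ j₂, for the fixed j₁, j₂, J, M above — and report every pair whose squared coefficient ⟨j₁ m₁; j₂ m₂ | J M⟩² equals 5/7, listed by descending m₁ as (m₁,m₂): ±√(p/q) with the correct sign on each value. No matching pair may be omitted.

Admissible pairs with m₁+m₂ = M = -5/2: (-5/2,0), (-3/2,-1)
  (m₁,m₂)=(-3/2,-1): CG² = 5/7, CG = +√(5/7)   ← matches the target
  (m₁,m₂)=(-5/2,0): CG² = 2/7, CG = +√(2/7)
Pairs with CG² = 5/7: (-3/2,-1): +√(5/7)

(-3/2,-1): +√(5/7)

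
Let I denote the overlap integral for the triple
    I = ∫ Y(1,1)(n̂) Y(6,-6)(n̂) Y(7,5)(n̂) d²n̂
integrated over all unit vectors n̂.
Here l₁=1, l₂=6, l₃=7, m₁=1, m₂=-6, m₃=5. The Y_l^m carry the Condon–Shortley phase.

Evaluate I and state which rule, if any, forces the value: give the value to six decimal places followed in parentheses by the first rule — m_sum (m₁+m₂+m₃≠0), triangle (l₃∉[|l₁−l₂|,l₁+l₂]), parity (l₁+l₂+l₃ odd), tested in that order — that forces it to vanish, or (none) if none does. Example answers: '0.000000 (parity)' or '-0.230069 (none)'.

m-sum 0 ✓  L=14 even ✓  5≤7≤7 ✓
Π(2lᵢ+1) = 3×13×15 = 585
triangle coeff Δ(1,6,7) = 1/1365
Σ_t [0,0]: t=0:+1/518400 = 1/518400
(3j)²=7/195 [(1 6 7; 0 0 0)], sign=-1
Σ_t [0,0]: t=0:+1/958003200 = 1/958003200
(3j)²=1/1365 [(1 6 7; 1 -6 5)], sign=+1
⇒ 4πI² = 1/65
I = (-1)√(1/65/(4π)) = -0.03498955
No selection rule forces the value: the integral is nonzero (none).

-0.034990 (none)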